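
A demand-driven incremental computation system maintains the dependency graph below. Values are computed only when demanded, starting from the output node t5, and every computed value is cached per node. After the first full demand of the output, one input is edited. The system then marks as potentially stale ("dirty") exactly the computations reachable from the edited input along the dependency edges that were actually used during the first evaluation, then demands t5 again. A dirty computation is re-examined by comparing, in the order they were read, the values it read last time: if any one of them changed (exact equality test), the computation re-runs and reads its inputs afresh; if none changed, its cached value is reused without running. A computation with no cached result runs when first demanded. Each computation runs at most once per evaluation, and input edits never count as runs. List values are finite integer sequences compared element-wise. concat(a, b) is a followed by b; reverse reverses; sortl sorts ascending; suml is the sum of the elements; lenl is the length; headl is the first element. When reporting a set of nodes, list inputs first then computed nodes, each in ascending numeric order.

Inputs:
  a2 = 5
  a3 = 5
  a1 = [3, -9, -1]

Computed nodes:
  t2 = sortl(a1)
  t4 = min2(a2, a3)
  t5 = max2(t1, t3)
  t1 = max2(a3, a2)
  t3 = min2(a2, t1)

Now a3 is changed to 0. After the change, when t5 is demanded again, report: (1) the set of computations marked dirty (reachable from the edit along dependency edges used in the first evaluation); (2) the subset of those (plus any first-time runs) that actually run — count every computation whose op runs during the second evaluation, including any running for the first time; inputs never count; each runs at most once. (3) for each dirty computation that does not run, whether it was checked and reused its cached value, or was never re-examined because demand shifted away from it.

First evaluation (everything demanded from the output):
  t1 = max2(5, 5) = 5
  t3 = min2(5, 5) = 5
  t5 = max2(5, 5) = 5

Propagation after the edit:
  t1: runs — a3 5->0; result 5 (same value as before).
  t3: checked — values it read are unchanged (a2 unchanged, t1 unchanged); reused cached 5 without running.
  t5: checked — values it read are unchanged (t1 unchanged, t3 unchanged); reused cached 5 without running.

Key observation: the change is absorbed at t1 — it re-runs but produces the same value, and the output's value is unchanged.

Marked dirty: t1, t3, t5.
Computations that run: t1 — 1 in total.
Checked but reused from cache: t3, t5.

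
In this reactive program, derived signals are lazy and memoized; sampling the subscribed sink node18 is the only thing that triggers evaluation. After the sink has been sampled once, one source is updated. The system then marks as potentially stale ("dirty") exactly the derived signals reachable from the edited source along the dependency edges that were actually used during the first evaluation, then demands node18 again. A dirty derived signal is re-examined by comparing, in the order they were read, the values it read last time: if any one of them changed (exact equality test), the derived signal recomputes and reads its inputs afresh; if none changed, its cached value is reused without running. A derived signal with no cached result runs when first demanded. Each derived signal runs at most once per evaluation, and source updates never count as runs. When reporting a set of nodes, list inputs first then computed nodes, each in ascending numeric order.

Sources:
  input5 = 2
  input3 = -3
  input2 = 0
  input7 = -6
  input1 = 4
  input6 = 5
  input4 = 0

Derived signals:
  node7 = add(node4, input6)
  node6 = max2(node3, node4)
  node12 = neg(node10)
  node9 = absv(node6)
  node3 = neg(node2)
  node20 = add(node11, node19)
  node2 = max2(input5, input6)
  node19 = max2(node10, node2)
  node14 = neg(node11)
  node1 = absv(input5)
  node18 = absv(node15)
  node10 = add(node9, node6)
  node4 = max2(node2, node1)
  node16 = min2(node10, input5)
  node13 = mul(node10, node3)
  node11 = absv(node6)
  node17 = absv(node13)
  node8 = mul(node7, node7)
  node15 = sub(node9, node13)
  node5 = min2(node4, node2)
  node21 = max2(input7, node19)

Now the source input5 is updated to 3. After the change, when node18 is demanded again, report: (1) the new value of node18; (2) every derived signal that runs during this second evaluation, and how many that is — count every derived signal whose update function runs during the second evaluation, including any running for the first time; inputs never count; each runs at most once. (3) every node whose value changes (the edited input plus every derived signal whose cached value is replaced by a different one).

Demanding node18 again yields 55.
3 derived signals run: node1, node2, node4.
The nodes whose values change: input5, node1.
Note where the cutoff bites: node3 is checked, finds nothing changed, and keeps its cache.

First demand of the output computes:
  node1 = absv(2) = 2
  node2 = max2(2, 5) = 5
  node3 = neg(5) = -5
  node4 = max2(5, 2) = 5
  node6 = max2(-5, 5) = 5
  node9 = absv(5) = 5
  node10 = add(5, 5) = 10
  node13 = mul(10, -5) = -50
  node15 = sub(5, -50) = 55
  node18 = absv(55) = 55

After the edit, cleaning proceeds:
  node1: a read changed (input5 2->3) — executes, giving 3.
  node2: a read changed (input5 2->3) — executes, giving 5 — identical to its old value.
  node3: dirty, but its reads are unchanged (node2 unchanged); cached -5 stands.
  node4: a read changed (node1 2->3) — executes, giving 5 — identical to its old value.
  node6: dirty, but its reads are unchanged (node3 unchanged, node4 unchanged); cached 5 stands.
  node9: dirty, but its reads are unchanged (node6 unchanged); cached 5 stands.
  node10: dirty, but its reads are unchanged (node9 unchanged, node6 unchanged); cached 10 stands.
  node13: dirty, but its reads are unchanged (node10 unchanged, node3 unchanged); cached -50 stands.
  node15: dirty, but its reads are unchanged (node9 unchanged, node13 unchanged); cached 55 stands.
  node18: dirty, but its reads are unchanged (node15 unchanged); cached 55 stands.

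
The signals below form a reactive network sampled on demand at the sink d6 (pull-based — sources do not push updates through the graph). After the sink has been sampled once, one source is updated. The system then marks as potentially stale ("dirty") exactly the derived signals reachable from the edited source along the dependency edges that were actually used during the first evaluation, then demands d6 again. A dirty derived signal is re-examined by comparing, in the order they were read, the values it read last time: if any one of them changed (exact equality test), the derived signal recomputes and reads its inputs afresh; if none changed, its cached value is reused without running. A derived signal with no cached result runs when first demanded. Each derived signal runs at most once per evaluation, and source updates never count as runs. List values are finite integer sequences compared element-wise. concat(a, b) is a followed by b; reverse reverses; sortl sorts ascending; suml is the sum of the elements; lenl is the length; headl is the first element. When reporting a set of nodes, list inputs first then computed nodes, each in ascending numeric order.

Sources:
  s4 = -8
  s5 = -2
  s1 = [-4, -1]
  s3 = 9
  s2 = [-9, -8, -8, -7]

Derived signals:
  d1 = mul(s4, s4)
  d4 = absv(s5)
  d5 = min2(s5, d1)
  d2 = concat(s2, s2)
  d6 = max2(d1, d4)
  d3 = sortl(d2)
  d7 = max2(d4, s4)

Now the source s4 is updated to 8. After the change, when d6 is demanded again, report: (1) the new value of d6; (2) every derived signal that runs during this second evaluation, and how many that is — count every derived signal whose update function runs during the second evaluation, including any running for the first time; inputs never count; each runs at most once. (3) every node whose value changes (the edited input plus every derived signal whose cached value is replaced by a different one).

d6 now evaluates to 64.
Run set: d1 (1 run).
Changed values: s4.
The important point: d1 recomputes to an identical value, and the output ends up unchanged.

Initial pass — values computed on the first demand:
  d1 = mul(-8, -8) = 64
  d4 = absv(-2) = 2
  d6 = max2(64, 2) = 64

Second demand — change propagation:
  d1: re-runs because s4 -8->8; s4 -8->8; new result 64 (unchanged).
  d6: re-examined; everything it read last time is the same (d1 unchanged, d4 unchanged) — cache 64 kept, no run.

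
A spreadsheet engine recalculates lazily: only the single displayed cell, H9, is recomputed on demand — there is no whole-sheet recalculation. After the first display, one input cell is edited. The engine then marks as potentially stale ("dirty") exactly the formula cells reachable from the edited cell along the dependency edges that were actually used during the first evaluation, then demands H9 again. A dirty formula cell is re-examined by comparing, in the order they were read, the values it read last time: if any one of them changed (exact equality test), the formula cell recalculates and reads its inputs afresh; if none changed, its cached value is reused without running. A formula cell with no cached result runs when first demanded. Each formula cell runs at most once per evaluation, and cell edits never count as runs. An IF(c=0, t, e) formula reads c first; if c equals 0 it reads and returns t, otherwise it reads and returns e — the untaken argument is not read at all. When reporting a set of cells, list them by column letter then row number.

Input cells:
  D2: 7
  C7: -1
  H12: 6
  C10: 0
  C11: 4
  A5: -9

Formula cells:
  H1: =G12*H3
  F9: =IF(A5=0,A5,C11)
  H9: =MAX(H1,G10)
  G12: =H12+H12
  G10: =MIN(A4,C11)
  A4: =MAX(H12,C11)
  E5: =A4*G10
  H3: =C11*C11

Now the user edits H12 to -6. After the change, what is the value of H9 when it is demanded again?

New value of H9: 4.

First evaluation (everything demanded from the output):
  A4 = MAX(6, 4) = 6
  G10 = MIN(6, 4) = 4
  G12 = 6 + 6 = 12
  H3 = 4 * 4 = 16
  H1 = 12 * 16 = 192
  H9 = MAX(192, 4) = 192

Propagation after the edit:
  A4: runs — H12 6->-6; result 4.
  G10: runs — A4 6->4; result 4 (same value as before).
  G12: runs — H12 6->-6; H12 6->-6; result -12.
  H1: runs — G12 12->-12; result -192.
  H9: runs — H1 192->-192; result 4.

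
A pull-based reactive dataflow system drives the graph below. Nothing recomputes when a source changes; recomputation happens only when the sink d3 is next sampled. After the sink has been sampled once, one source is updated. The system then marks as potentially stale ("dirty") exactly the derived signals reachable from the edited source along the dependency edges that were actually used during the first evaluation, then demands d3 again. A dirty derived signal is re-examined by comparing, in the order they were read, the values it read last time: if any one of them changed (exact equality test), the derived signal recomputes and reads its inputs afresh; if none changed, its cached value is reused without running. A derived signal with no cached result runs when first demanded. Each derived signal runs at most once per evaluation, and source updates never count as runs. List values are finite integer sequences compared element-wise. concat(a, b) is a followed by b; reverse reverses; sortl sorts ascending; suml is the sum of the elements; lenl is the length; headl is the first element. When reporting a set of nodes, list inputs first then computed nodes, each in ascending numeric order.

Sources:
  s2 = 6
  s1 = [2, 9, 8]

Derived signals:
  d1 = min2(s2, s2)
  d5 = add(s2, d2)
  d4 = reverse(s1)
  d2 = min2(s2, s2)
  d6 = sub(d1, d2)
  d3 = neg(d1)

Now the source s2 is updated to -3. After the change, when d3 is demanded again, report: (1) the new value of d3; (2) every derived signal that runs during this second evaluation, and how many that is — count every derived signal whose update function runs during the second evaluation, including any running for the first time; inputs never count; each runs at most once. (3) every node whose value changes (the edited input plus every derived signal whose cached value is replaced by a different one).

New value of d3: 3.
Derived signals that run: d1, d3 — 2 in total.
Values that change: s2, d1, d3.

First evaluation (everything demanded from the output):
  d1 = min2(6, 6) = 6
  d3 = neg(6) = -6

Propagation after the edit:
  d1: runs — s2 6->-3; s2 6->-3; result -3.
  d3: runs — d1 6->-3; result 3.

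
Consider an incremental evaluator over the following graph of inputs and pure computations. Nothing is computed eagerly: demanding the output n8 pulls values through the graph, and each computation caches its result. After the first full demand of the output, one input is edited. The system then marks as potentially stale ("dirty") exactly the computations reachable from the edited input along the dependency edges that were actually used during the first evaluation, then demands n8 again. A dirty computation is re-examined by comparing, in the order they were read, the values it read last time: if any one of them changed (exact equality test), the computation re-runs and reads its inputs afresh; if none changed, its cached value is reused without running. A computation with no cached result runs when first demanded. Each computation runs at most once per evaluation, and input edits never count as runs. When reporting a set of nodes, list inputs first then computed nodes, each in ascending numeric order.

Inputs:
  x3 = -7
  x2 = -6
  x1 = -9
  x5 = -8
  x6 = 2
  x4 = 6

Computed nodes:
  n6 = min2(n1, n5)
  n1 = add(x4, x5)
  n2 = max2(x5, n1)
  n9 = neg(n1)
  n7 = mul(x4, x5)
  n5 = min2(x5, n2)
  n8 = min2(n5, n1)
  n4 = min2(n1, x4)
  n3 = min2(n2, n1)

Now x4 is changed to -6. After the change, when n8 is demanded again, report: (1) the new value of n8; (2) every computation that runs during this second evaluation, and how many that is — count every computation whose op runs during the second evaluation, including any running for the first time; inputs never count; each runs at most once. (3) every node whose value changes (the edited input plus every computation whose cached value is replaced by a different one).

Initial pass — values computed on the first demand:
  n1 = add(6, -8) = -2
  n2 = max2(-8, -2) = -2
  n5 = min2(-8, -2) = -8
  n8 = min2(-8, -2) = -8

Second demand — change propagation:
  n1: re-runs because x4 6->-6; new result -14.
  n2: re-runs because n1 -2->-14; new result -8.
  n5: re-runs because n2 -2->-8; new result -8 (unchanged).
  n8: re-runs because n1 -2->-14; new result -14.

n8 now evaluates to -14.
Run set: n1, n2, n5, n8 (4 run).
Changed values: x4, n1, n2, n8.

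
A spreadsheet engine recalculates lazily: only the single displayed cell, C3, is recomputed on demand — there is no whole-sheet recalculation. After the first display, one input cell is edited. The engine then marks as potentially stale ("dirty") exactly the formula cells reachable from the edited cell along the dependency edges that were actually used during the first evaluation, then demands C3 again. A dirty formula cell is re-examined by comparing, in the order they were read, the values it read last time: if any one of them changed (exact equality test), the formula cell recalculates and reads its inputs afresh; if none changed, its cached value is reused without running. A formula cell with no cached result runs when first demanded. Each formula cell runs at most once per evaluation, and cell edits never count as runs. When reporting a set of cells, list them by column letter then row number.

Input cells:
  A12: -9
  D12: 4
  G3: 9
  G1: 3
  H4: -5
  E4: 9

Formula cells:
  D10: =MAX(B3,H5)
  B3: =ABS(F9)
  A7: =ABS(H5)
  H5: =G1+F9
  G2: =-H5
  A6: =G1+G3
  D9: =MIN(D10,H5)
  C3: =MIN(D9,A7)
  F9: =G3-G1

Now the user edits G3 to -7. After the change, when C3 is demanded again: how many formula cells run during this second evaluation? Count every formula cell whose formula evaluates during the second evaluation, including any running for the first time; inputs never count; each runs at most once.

Formula cells that run: A7, B3, C3, D9, D10, F9, H5 — 7 in total.

First evaluation (everything demanded from the output):
  F9 = 9 - 3 = 6
  B3 = ABS(6) = 6
  H5 = 3 + 6 = 9
  A7 = ABS(9) = 9
  D10 = MAX(6, 9) = 9
  D9 = MIN(9, 9) = 9
  C3 = MIN(9, 9) = 9

Propagation after the edit:
  F9: runs — G3 9->-7; result -10.
  B3: runs — F9 6->-10; result 10.
  H5: runs — F9 6->-10; result -7.
  A7: runs — H5 9->-7; result 7.
  D10: runs — B3 6->10; H5 9->-7; result 10.
  D9: runs — D10 9->10; H5 9->-7; result -7.
  C3: runs — D9 9->-7; A7 9->7; result -7.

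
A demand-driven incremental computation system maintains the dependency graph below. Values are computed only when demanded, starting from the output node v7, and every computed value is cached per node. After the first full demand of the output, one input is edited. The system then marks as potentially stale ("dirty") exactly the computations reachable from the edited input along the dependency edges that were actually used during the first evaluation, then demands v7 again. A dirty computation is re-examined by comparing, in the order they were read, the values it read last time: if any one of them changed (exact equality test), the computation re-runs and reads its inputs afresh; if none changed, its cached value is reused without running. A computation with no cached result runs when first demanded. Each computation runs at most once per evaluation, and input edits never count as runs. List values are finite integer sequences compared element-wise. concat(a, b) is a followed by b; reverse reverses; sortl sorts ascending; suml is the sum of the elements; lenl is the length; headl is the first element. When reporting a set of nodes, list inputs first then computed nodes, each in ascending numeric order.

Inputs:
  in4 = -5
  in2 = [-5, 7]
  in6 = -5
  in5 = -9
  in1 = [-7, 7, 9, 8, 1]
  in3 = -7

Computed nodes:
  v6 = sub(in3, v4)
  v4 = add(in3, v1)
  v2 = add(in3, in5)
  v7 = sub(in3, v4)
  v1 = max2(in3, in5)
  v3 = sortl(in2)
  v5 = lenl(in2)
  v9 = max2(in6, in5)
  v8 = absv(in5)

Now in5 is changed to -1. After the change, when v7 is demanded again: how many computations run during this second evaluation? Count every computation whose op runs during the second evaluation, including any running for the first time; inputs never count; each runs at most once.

Computations that run: v1, v4, v7 — 3 in total.

First evaluation (everything demanded from the output):
  v1 = max2(-7, -9) = -7
  v4 = add(-7, -7) = -14
  v7 = sub(-7, -14) = 7

Propagation after the edit:
  v1: runs — in5 -9->-1; result -1.
  v4: runs — v1 -7->-1; result -8.
  v7: runs — v4 -14->-8; result 1.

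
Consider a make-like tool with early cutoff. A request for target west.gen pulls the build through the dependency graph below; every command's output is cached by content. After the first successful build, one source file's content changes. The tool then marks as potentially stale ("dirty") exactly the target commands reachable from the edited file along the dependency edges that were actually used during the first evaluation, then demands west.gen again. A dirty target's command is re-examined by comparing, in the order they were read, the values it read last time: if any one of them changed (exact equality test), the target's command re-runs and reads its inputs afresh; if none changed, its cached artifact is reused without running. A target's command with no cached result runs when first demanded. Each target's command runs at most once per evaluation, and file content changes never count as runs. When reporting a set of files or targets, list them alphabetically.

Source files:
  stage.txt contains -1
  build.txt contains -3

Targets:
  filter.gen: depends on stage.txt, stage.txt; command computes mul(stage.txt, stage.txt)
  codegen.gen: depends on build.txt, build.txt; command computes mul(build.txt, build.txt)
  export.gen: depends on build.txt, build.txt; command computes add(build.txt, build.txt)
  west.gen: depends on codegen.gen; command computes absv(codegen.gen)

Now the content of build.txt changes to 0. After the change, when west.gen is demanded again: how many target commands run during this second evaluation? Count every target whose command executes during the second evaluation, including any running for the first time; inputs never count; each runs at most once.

2 target commands run: codegen.gen, west.gen.

First demand of the output computes:
  codegen.gen = mul(-3, -3) = 9
  west.gen = absv(9) = 9

After the edit, cleaning proceeds:
  codegen.gen: a read changed (build.txt -3->0; build.txt -3->0) — executes, giving 0.
  west.gen: a read changed (codegen.gen 9->0) — executes, giving 0.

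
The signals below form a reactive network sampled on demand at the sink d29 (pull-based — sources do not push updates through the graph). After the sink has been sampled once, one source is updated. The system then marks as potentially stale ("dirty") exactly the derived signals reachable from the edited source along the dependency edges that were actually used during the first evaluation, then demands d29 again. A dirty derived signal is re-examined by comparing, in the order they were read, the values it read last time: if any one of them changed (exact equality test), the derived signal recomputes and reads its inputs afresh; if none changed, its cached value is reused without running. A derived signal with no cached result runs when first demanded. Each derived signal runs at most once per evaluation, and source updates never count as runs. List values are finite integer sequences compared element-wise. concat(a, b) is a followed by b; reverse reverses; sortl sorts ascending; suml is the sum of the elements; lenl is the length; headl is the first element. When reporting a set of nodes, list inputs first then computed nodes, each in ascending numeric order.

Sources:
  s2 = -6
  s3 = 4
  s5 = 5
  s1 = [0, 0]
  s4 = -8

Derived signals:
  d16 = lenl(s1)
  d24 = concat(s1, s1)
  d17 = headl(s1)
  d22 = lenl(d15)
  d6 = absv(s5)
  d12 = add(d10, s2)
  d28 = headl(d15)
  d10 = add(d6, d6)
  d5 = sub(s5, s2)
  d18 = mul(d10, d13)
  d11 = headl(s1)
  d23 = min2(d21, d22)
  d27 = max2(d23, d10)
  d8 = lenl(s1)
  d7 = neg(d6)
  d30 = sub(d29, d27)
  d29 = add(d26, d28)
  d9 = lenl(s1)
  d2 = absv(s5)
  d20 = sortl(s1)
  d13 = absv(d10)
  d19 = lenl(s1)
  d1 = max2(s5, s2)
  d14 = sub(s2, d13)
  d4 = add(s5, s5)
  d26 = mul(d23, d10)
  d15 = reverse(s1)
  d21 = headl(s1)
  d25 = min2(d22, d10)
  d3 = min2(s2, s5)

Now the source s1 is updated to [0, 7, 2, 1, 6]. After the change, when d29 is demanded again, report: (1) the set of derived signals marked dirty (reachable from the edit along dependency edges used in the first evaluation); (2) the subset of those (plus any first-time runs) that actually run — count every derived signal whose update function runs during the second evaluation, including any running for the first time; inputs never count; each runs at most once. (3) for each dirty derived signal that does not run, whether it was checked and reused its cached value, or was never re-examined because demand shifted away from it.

Dirty set: d15, d21, d22, d23, d26, d28, d29.
Run set: d15, d21, d22, d23, d28, d29 (6 run).
Re-examined without running (cache reused): d26.
The important point: at d26 every value read last time is unchanged, so the dirty flag clears without a run.

Initial pass — values computed on the first demand:
  d6 = absv(5) = 5
  d10 = add(5, 5) = 10
  d15 = reverse([0, 0]) = [0, 0]
  d21 = headl([0, 0]) = 0
  d22 = lenl([0, 0]) = 2
  d23 = min2(0, 2) = 0
  d26 = mul(0, 10) = 0
  d28 = headl([0, 0]) = 0
  d29 = add(0, 0) = 0

Second demand — change propagation:
  d15: re-runs because s1 [0, 0]->[0, 7, 2, 1, 6]; new result [6, 1, 2, 7, 0].
  d21: re-runs because s1 [0, 0]->[0, 7, 2, 1, 6]; new result 0 (unchanged).
  d22: re-runs because d15 [0, 0]->[6, 1, 2, 7, 0]; new result 5.
  d23: re-runs because d22 2->5; new result 0 (unchanged).
  d26: re-examined; everything it read last time is the same (d23 unchanged, d10 unchanged) — cache 0 kept, no run.
  d28: re-runs because d15 [0, 0]->[6, 1, 2, 7, 0]; new result 6.
  d29: re-runs because d28 0->6; new result 6.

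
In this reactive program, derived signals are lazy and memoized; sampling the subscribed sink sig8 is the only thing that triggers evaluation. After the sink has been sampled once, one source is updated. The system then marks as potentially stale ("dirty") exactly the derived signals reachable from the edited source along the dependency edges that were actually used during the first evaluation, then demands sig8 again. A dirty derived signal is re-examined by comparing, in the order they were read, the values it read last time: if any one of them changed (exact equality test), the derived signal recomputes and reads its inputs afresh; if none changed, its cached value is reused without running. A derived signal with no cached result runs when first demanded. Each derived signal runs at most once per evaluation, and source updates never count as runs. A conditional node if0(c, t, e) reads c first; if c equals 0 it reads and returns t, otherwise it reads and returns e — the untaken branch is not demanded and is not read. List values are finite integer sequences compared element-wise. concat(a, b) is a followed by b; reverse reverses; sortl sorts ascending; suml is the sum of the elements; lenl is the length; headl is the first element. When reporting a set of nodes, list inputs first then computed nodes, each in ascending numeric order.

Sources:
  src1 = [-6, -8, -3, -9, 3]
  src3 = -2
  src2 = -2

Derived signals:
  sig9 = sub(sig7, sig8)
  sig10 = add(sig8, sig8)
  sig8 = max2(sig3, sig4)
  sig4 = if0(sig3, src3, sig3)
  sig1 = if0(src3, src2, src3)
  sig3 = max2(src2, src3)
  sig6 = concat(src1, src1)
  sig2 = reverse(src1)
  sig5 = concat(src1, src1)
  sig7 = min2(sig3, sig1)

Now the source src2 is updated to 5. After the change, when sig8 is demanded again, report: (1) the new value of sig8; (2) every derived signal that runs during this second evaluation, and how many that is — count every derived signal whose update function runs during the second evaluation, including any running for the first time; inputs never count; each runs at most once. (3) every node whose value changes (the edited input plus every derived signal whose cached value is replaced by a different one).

First demand of the output computes:
  sig3 = max2(-2, -2) = -2
  sig4 = if0(sig3=-2 -> else branch sig3) = -2
  sig8 = max2(-2, -2) = -2

After the edit, cleaning proceeds:
  sig3: a read changed (src2 -2->5) — executes, giving 5.
  sig4: a read changed (sig3 -2->5; sig3 -2->5) — executes, giving 5.
  sig8: a read changed (sig3 -2->5; sig4 -2->5) — executes, giving 5.

Demanding sig8 again yields 5.
3 derived signals run: sig3, sig4, sig8.
The nodes whose values change: src2, sig3, sig4, sig8.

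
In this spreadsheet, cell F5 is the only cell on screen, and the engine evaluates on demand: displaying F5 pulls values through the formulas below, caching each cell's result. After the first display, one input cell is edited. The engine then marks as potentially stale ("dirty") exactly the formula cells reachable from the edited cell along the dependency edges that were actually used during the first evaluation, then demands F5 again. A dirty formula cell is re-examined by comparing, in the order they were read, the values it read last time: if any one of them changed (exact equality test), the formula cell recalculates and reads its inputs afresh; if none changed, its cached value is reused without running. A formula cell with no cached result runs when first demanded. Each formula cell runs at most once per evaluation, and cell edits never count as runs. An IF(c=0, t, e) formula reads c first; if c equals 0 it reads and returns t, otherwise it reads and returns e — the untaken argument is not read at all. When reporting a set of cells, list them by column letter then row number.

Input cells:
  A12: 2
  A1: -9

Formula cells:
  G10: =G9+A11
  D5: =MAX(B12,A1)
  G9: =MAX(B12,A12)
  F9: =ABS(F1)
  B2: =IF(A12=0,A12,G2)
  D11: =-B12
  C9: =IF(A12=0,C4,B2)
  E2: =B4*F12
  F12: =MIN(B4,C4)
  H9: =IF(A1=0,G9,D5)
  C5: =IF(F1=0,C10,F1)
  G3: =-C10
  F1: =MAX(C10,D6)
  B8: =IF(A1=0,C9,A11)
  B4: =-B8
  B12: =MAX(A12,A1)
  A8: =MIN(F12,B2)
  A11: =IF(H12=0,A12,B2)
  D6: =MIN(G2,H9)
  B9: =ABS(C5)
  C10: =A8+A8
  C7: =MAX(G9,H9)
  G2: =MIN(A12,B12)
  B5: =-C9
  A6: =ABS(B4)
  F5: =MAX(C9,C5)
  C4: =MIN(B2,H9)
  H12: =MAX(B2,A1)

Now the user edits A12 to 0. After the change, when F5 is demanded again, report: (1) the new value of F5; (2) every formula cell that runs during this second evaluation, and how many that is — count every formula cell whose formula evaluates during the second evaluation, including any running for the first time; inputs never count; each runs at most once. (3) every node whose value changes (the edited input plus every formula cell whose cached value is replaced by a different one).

Initial pass — values computed on the first demand:
  B12 = MAX(2, -9) = 2
  D5 = MAX(2, -9) = 2
  G2 = MIN(2, 2) = 2
  B2 = IF(A12=0: A12=2 -> else branch G2) = 2
  H9 = IF(A1=0: A1=-9 -> else branch D5) = 2
  C4 = MIN(2, 2) = 2
  C9 = IF(A12=0: A12=2 -> else branch B2) = 2
  D6 = MIN(2, 2) = 2
  H12 = MAX(2, -9) = 2
  A11 = IF(H12=0: H12=2 -> else branch B2) = 2
  B8 = IF(A1=0: A1=-9 -> else branch A11) = 2
  B4 = -(2) = -2
  F12 = MIN(-2, 2) = -2
  A8 = MIN(-2, 2) = -2
  C10 = -2 + -2 = -4
  F1 = MAX(-4, 2) = 2
  C5 = IF(F1=0: F1=2 -> else branch F1) = 2
  F5 = MAX(2, 2) = 2

Second demand — change propagation:
  B12: re-runs because A12 2->0; new result 0.
  D5: re-runs because B12 2->0; new result 0.
  G2: re-runs because A12 2->0; B12 2->0; new result 0.
  B2: re-runs because A12 2->0; G2 2->0; new result 0.
  H9: re-runs because D5 2->0; new result 0.
  C4: re-runs because B2 2->0; H9 2->0; new result 0.
  C9: re-runs because A12 2->0; B2 2->0; new result 0.
  D6: re-runs because G2 2->0; H9 2->0; new result 0.
  H12: re-runs because B2 2->0; new result 0.
  A11: re-runs because H12 2->0; B2 2->0; new result 0.
  B8: re-runs because A11 2->0; new result 0.
  B4: re-runs because B8 2->0; new result 0.
  F12: re-runs because B4 -2->0; C4 2->0; new result 0.
  A8: re-runs because F12 -2->0; B2 2->0; new result 0.
  C10: re-runs because A8 -2->0; A8 -2->0; new result 0.
  F1: re-runs because C10 -4->0; D6 2->0; new result 0.
  C5: re-runs because F1 2->0; F1 2->0; new result 0.
  F5: re-runs because C9 2->0; C5 2->0; new result 0.

F5 now evaluates to 0.
Run set: A8, A11, B2, B4, B8, B12, C4, C5, C9, C10, D5, D6, F1, F5, F12, G2, H9, H12 (18 run).
Changed values: A8, A11, A12, B2, B4, B8, B12, C4, C5, C9, C10, D5, D6, F1, F5, F12, G2, H9, H12.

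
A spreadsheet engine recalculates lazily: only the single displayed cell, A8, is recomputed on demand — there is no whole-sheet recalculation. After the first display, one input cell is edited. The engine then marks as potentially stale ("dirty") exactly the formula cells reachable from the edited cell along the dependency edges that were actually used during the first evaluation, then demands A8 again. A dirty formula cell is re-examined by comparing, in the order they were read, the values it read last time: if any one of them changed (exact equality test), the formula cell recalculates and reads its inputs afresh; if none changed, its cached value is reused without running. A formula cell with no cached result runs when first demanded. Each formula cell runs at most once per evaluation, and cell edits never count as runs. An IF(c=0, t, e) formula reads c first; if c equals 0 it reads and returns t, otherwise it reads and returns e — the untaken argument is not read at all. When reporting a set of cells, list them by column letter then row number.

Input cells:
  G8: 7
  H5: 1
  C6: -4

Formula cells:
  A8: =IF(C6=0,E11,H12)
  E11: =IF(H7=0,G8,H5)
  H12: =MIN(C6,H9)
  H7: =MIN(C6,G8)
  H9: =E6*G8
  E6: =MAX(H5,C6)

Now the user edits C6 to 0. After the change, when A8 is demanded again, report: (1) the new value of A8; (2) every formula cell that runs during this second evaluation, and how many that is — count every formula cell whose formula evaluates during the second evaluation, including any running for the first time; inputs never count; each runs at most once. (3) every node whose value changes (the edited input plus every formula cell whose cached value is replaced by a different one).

First evaluation (everything demanded from the output):
  E6 = MAX(1, -4) = 1
  H9 = 1 * 7 = 7
  H12 = MIN(-4, 7) = -4
  A8 = IF(C6=0: C6=-4 -> else branch H12) = -4

Propagation after the edit:
  E6: marked dirty but never re-examined — demand shifted away from it.
  H7: demanded for the first time — runs, produces 0.
  E11: demanded for the first time — runs, produces 7.
  H9: marked dirty but never re-examined — demand shifted away from it.
  H12: marked dirty but never re-examined — demand shifted away from it.
  A8: runs — C6 -4->0; result 7.

Key observation: a condition flipped, so demand moved to the other branch — E6, H9, H12 are never re-examined.

New value of A8: 7.
Formula cells that run: A8, E11, H7 — 3 in total.
Values that change: A8, C6.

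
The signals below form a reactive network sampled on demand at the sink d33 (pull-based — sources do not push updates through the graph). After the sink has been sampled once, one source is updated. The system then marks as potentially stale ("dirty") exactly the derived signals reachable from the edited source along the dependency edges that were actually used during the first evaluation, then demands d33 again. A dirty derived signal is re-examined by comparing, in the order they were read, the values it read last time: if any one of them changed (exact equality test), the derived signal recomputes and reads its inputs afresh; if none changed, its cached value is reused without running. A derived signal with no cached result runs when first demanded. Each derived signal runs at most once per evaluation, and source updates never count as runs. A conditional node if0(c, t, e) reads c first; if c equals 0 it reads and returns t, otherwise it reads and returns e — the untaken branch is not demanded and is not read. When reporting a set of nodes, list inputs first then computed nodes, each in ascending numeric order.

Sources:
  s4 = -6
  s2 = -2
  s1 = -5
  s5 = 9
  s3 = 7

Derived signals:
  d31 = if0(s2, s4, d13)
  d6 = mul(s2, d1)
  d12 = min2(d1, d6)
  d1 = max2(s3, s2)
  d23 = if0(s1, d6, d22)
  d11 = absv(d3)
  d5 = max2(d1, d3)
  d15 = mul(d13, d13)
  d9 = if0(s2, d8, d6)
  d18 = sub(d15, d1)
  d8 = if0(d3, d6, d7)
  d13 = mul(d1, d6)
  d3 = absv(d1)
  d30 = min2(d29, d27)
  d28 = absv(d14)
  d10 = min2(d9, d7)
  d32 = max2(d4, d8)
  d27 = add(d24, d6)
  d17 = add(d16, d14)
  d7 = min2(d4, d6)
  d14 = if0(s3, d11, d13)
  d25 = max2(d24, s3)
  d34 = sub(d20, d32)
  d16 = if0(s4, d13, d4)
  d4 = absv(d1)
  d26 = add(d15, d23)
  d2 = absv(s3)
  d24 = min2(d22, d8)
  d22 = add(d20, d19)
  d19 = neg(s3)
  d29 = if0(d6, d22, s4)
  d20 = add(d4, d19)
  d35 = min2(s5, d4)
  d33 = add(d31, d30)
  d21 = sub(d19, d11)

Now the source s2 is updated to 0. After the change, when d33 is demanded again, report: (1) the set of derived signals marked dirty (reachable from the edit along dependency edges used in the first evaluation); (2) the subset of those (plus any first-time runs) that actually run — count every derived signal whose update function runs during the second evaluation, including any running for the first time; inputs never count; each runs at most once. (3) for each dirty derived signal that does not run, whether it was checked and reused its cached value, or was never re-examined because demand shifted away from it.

Initial pass — values computed on the first demand:
  d1 = max2(7, -2) = 7
  d3 = absv(7) = 7
  d4 = absv(7) = 7
  d6 = mul(-2, 7) = -14
  d7 = min2(7, -14) = -14
  d8 = if0(d3=7 -> else branch d7) = -14
  d13 = mul(7, -14) = -98
  d19 = neg(7) = -7
  d20 = add(7, -7) = 0
  d22 = add(0, -7) = -7
  d24 = min2(-7, -14) = -14
  d27 = add(-14, -14) = -28
  d29 = if0(d6=-14 -> else branch s4) = -6
  d30 = min2(-6, -28) = -28
  d31 = if0(s2=-2 -> else branch d13) = -98
  d33 = add(-98, -28) = -126

Second demand — change propagation:
  d1: re-runs because s2 -2->0; new result 7 (unchanged).
  d3: re-examined; everything it read last time is the same (d1 unchanged) — cache 7 kept, no run.
  d4: re-examined; everything it read last time is the same (d1 unchanged) — cache 7 kept, no run.
  d6: re-runs because s2 -2->0; new result 0.
  d7: re-runs because d6 -14->0; new result 0.
  d8: re-runs because d7 -14->0; new result 0.
  d13: dirty yet unreached — the second evaluation never asks for it.
  d20: re-examined; everything it read last time is the same (d4 unchanged, d19 unchanged) — cache 0 kept, no run.
  d22: re-examined; everything it read last time is the same (d20 unchanged, d19 unchanged) — cache -7 kept, no run.
  d24: re-runs because d8 -14->0; new result -7.
  d27: re-runs because d24 -14->-7; d6 -14->0; new result -7.
  d29: re-runs because d6 -14->0; new result -7.
  d30: re-runs because d29 -6->-7; d27 -28->-7; new result -7.
  d31: re-runs because s2 -2->0; new result -6.
  d33: re-runs because d31 -98->-6; d30 -28->-7; new result -13.

The important point: the flipped condition redirects demand; d13 is left stale, never re-checked.

Dirty set: d1, d3, d4, d6, d7, d8, d13, d20, d22, d24, d27, d29, d30, d31, d33.
Run set: d1, d6, d7, d8, d24, d27, d29, d30, d31, d33 (10 run).
Re-examined without running (cache reused): d3, d4, d20, d22.
Left stale — demand moved off them: d13.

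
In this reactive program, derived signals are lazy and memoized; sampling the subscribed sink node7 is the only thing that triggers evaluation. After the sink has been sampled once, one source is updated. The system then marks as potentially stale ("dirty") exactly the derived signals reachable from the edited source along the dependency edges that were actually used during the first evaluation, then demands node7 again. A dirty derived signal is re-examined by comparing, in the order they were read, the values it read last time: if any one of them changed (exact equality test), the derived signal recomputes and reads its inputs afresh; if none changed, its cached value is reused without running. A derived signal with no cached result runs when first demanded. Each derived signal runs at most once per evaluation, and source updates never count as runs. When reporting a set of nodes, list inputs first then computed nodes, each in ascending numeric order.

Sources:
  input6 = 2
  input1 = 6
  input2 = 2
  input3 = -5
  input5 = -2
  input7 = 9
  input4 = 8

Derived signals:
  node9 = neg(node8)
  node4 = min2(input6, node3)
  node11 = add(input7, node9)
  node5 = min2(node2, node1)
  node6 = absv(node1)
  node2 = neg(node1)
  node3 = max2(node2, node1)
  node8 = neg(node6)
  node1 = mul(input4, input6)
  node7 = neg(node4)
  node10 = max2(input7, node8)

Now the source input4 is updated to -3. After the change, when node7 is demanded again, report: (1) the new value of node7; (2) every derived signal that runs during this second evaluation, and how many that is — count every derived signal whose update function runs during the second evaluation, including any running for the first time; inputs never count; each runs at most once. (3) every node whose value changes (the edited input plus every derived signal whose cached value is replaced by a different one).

Demanding node7 again yields -2.
4 derived signals run: node1, node2, node3, node4.
The nodes whose values change: input4, node1, node2, node3.
Note the absorption at node4: it re-runs yet its value is the same, leaving the output's value untouched.

First demand of the output computes:
  node1 = mul(8, 2) = 16
  node2 = neg(16) = -16
  node3 = max2(-16, 16) = 16
  node4 = min2(2, 16) = 2
  node7 = neg(2) = -2

After the edit, cleaning proceeds:
  node1: a read changed (input4 8->-3) — executes, giving -6.
  node2: a read changed (node1 16->-6) — executes, giving 6.
  node3: a read changed (node2 -16->6; node1 16->-6) — executes, giving 6.
  node4: a read changed (node3 16->6) — executes, giving 2 — identical to its old value.
  node7: dirty, but its reads are unchanged (node4 unchanged); cached -2 stands.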